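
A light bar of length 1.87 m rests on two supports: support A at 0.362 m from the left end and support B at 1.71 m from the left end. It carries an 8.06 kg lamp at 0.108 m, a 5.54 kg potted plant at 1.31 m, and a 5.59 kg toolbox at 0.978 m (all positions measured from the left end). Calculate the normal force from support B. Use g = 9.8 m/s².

Choose support A as the axis so its reaction then has zero moment arm.
Lamp: 8.06 × 9.8 = 78.99 N down at 0.108 m → arm 0.254 m, τ = 78.99 × 0.254 = 20.06 N·m counterclockwise.
Potted plant: 5.54 × 9.8 = 54.29 N down at 1.31 m → arm 0.948 m, τ = 54.29 × 0.948 = 51.47 N·m clockwise.
Toolbox: 5.59 × 9.8 = 54.78 N down at 0.978 m → arm 0.616 m, τ = 54.78 × 0.616 = 33.74 N·m clockwise.
Net load moment about support A = 65.15 N·m clockwise.
Reaction R at support B is upward at 1.71 m, arm 1.348 m → moment R × 1.348 counterclockwise.
Balancing moments: R × 1.348 = 65.15, giving R = 48.3 N.

R_B ≈ 48.3 N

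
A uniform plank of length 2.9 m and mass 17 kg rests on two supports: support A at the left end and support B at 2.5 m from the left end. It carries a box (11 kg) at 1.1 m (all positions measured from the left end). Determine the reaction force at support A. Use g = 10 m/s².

R_A ≈ 133 N

Sum moments about support B (its reaction then has zero moment arm).
Beam weight: 17 × 10 = 170 N down at 1.45 m → arm 1.05 m, τ = 170 × 1.05 = 178.5 N·m counterclockwise.
Box: 11 × 10 = 110 N down at 1.1 m → arm 1.4 m, τ = 110 × 1.4 = 154 N·m counterclockwise.
Net load moment about support B = 332.5 N·m counterclockwise.
Reaction R at support A is upward at 0 m, arm 2.5 m → moment R × 2.5 clockwise.
For rotational equilibrium, R × 2.5 = 332.5, so R = 133 N.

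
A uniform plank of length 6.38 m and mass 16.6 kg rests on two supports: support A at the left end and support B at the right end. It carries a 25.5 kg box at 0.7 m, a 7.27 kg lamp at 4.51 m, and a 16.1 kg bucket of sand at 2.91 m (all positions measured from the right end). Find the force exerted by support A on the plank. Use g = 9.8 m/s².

R_A ≈ 231 N

Choose support B as the axis so its reaction then has zero moment arm.
Beam weight: 16.6 × 9.8 = 162.7 N down at 3.19 m → arm 3.19 m, τ = 162.7 × 3.19 = 519 N·m counterclockwise.
Box: 25.5 × 9.8 = 249.9 N down at 0.7 m → arm 0.7 m, τ = 249.9 × 0.7 = 174.9 N·m counterclockwise.
Lamp: 7.27 × 9.8 = 71.25 N down at 4.51 m → arm 4.51 m, τ = 71.25 × 4.51 = 321.3 N·m counterclockwise.
Bucket of sand: 16.1 × 9.8 = 157.8 N down at 2.91 m → arm 2.91 m, τ = 157.8 × 2.91 = 459.2 N·m counterclockwise.
Net load moment about support B = 1474 N·m counterclockwise.
Reaction R at support A is upward at 6.38 m, arm 6.38 m → moment R × 6.38 clockwise.
Setting net torque to zero: R × 6.38 = 1474 → R = 231 N.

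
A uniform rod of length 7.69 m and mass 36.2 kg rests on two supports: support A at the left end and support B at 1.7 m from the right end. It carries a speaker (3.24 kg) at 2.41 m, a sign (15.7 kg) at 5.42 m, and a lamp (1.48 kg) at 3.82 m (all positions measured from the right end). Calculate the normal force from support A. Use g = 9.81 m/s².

R_A ≈ 232 N

Choose support B as the axis so its reaction then has zero moment arm.
Beam weight: 36.2 × 9.81 = 355.1 N down at 3.845 m → arm 2.145 m, τ = 355.1 × 2.145 = 761.7 N·m counterclockwise.
Speaker: 3.24 × 9.81 = 31.78 N down at 2.41 m → arm 0.71 m, τ = 31.78 × 0.71 = 22.56 N·m counterclockwise.
Sign: 15.7 × 9.81 = 154 N down at 5.42 m → arm 3.72 m, τ = 154 × 3.72 = 572.9 N·m counterclockwise.
Lamp: 1.48 × 9.81 = 14.52 N down at 3.82 m → arm 2.12 m, τ = 14.52 × 2.12 = 30.78 N·m counterclockwise.
Net load moment about support B = 1388 N·m counterclockwise.
Reaction R at support A is upward at 7.69 m, arm 5.99 m → moment R × 5.99 clockwise.
Setting net torque to zero: R × 5.99 = 1388 → R = 232 N.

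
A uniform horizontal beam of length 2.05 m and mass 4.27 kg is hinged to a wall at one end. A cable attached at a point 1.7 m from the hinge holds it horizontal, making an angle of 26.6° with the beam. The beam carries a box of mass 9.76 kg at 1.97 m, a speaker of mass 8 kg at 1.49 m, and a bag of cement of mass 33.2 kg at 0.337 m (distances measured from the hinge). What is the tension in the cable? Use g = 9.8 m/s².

T ≈ 601 N

Take moments about the hinge.
Beam weight: 4.27 × 9.8 = 41.85 N down at 1.025 m → arm 1.025 m, τ = 41.85 × 1.025 = 42.9 N·m clockwise.
Box: 9.76 × 9.8 = 95.65 N down at 1.97 m → arm 1.97 m, τ = 95.65 × 1.97 = 188.4 N·m clockwise.
Speaker: 8 × 9.8 = 78.4 N down at 1.49 m → arm 1.49 m, τ = 78.4 × 1.49 = 116.8 N·m clockwise.
Bag of cement: 33.2 × 9.8 = 325.4 N down at 0.337 m → arm 0.337 m, τ = 325.4 × 0.337 = 109.7 N·m clockwise.
Total clockwise load moment = 457.8 N·m.
The cable tension T acts at 1.7 m; only its component perpendicular to the beam, T sinθ, produces torque. sin 26.6° = 0.4478.
Στ = 0 ⇒ T × 1.7 × 0.4478 = 457.8 ⇒ T = 457.8 / 0.7613 = 601 N.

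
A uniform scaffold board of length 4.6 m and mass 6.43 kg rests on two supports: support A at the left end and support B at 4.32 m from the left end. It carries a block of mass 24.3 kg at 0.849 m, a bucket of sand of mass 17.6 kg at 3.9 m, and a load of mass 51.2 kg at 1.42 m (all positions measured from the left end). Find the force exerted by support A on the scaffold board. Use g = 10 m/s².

Taking torques about support B:
Beam weight: 6.43 × 10 = 64.3 N down at 2.3 m → arm 2.02 m, τ = 64.3 × 2.02 = 129.9 N·m counterclockwise.
Block: 24.3 × 10 = 243 N down at 0.849 m → arm 3.471 m, τ = 243 × 3.471 = 843.5 N·m counterclockwise.
Bucket of sand: 17.6 × 10 = 176 N down at 3.9 m → arm 0.42 m, τ = 176 × 0.42 = 73.92 N·m counterclockwise.
Load: 51.2 × 10 = 512 N down at 1.42 m → arm 2.9 m, τ = 512 × 2.9 = 1485 N·m counterclockwise.
Net load moment about support B = 2532 N·m counterclockwise.
Reaction R at support A is upward at 0 m, arm 4.32 m → moment R × 4.32 clockwise.
Setting net torque to zero: R × 4.32 = 2532 → R = 586 N.

R_A ≈ 586 N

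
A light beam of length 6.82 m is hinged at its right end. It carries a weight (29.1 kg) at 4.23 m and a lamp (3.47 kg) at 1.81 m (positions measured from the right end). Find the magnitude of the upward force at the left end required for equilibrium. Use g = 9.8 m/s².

Taking torques about the right end:
Weight: 29.1 × 9.8 = 285.2 N down at 4.23 m → arm 4.23 m, τ = 285.2 × 4.23 = 1206 N·m counterclockwise.
Lamp: 3.47 × 9.8 = 34.01 N down at 1.81 m → arm 1.81 m, τ = 34.01 × 1.81 = 61.56 N·m counterclockwise.
Net moment of the loads = 1268 N·m counterclockwise.
The upward force F acts at the left end, arm 6.82 m, giving F × 6.82 clockwise.
Στ = 0 ⇒ F × 6.82 = 1268 ⇒ F = 1268 / 6.82 = 186 N.

F ≈ 186 N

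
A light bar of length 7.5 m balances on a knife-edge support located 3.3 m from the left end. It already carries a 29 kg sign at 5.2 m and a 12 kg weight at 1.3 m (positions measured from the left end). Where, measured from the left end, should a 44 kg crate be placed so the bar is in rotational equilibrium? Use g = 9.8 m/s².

x ≈ 2.59 m from the left end

Sum moments about the knife-edge support (at 3.3 m from the left end) (the support reaction has zero arm there).
Sign: 29 × 9.8 = 284.2 N down at 5.2 m → arm 1.9 m, τ = 284.2 × 1.9 = 540 N·m clockwise.
Weight: 12 × 9.8 = 117.6 N down at 1.3 m → arm 2 m, τ = 117.6 × 2 = 235.2 N·m counterclockwise.
Net moment of existing loads = 304.8 N·m clockwise.
The crate weighs 44 × 9.8 = 431.2 N and must supply an equal counterclockwise moment, so its lever arm about the knife-edge support is 304.8 / 431.2 = 0.707 m.
That puts it at 3.3 − 0.707 = 2.59 m from the left end.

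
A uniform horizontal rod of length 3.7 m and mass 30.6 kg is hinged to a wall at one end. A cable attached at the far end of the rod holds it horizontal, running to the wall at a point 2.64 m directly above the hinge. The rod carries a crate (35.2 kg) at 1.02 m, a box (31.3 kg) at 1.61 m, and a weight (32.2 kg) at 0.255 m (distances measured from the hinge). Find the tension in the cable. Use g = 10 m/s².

Taking torques about the hinge:
Beam weight: 30.6 × 10 = 306 N down at 1.85 m → arm 1.85 m, τ = 306 × 1.85 = 566.1 N·m clockwise.
Crate: 35.2 × 10 = 352 N down at 1.02 m → arm 1.02 m, τ = 352 × 1.02 = 359 N·m clockwise.
Box: 31.3 × 10 = 313 N down at 1.61 m → arm 1.61 m, τ = 313 × 1.61 = 503.9 N·m clockwise.
Weight: 32.2 × 10 = 322 N down at 0.255 m → arm 0.255 m, τ = 322 × 0.255 = 82.11 N·m clockwise.
Total clockwise load moment = 1511 N·m.
The cable tension T acts at 3.7 m; only its component perpendicular to the rod, T sinθ, produces torque. sinθ = h/√(h²+d²) = 2.64/√(2.64²+3.7²) = 0.5808.
Setting net torque to zero: T × 3.7 × 0.5808 = 1511 → T = 1511 / 2.149 = 703 N.

T ≈ 703 N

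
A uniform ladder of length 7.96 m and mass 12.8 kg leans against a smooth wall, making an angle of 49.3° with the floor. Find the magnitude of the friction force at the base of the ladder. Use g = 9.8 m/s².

Choose the foot of the ladder as the axis so the floor normal and friction both act there and drop out.
Ladder weight 12.8×9.8 = 125.4 N acts at 3.98 m along the ladder; its horizontal arm is 3.98·cos49.3° = 2.595 m → τ = 325.4 N·m clockwise.
Wall normal N acts horizontally at the top; its moment arm is the height L sinθ = 7.96·sin49.3° = 6.035 m, counterclockwise.
For rotational equilibrium, N × 6.035 = 325.4, so N = 53.9 N.
ΣFx = 0: friction at the foot balances the wall's push, so f = N_wall = 53.9 N.

f ≈ 53.9 N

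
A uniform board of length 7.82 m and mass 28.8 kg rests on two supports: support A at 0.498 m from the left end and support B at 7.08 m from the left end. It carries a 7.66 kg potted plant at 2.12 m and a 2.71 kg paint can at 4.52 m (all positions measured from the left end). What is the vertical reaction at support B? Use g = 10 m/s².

R_B ≈ 185 N

Choose support A as the axis so its reaction then has zero moment arm.
Beam weight: 28.8 × 10 = 288 N down at 3.91 m → arm 3.412 m, τ = 288 × 3.412 = 982.7 N·m clockwise.
Potted plant: 7.66 × 10 = 76.6 N down at 2.12 m → arm 1.622 m, τ = 76.6 × 1.622 = 124.2 N·m clockwise.
Paint can: 2.71 × 10 = 27.1 N down at 4.52 m → arm 4.022 m, τ = 27.1 × 4.022 = 109 N·m clockwise.
Net load moment about support A = 1216 N·m clockwise.
Reaction R at support B is upward at 7.08 m, arm 6.582 m → moment R × 6.582 counterclockwise.
Στ = 0 ⇒ R × 6.582 = 1216 ⇒ R = 185 N.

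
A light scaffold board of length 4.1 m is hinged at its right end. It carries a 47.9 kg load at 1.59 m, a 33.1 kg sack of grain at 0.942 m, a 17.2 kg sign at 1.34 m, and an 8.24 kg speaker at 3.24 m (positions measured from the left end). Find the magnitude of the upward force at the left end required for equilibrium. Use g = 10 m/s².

Taking torques about the right end:
Load: 47.9 × 10 = 479 N down at 1.59 m → arm 2.51 m, τ = 479 × 2.51 = 1202 N·m counterclockwise.
Sack of grain: 33.1 × 10 = 331 N down at 0.942 m → arm 3.158 m, τ = 331 × 3.158 = 1045 N·m counterclockwise.
Sign: 17.2 × 10 = 172 N down at 1.34 m → arm 2.76 m, τ = 172 × 2.76 = 474.7 N·m counterclockwise.
Speaker: 8.24 × 10 = 82.4 N down at 3.24 m → arm 0.86 m, τ = 82.4 × 0.86 = 70.86 N·m counterclockwise.
Net moment of the loads = 2793 N·m counterclockwise.
The upward force F acts at the left end, arm 4.1 m, giving F × 4.1 clockwise.
Balancing moments: F × 4.1 = 2793, giving F = 2793 / 4.1 = 681 N.

F ≈ 681 N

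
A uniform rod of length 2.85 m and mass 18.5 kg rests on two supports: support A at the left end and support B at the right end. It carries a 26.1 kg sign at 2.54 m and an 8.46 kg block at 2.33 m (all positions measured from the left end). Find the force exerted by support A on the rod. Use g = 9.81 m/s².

R_A ≈ 134 N

Taking torques about support B:
Beam weight: 18.5 × 9.81 = 181.5 N down at 1.425 m → arm 1.425 m, τ = 181.5 × 1.425 = 258.6 N·m counterclockwise.
Sign: 26.1 × 9.81 = 256 N down at 2.54 m → arm 0.31 m, τ = 256 × 0.31 = 79.36 N·m counterclockwise.
Block: 8.46 × 9.81 = 82.99 N down at 2.33 m → arm 0.52 m, τ = 82.99 × 0.52 = 43.15 N·m counterclockwise.
Net load moment about support B = 381.1 N·m counterclockwise.
Reaction R at support A is upward at 0 m, arm 2.85 m → moment R × 2.85 clockwise.
For rotational equilibrium, R × 2.85 = 381.1, so R = 134 N.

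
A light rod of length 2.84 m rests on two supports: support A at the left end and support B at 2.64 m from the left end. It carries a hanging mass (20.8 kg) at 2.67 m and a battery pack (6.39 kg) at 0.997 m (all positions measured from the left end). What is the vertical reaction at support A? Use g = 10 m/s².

About support B:
Hanging mass: 20.8 × 10 = 208 N down at 2.67 m → arm 0.03 m, τ = 208 × 0.03 = 6.24 N·m clockwise.
Battery pack: 6.39 × 10 = 63.9 N down at 0.997 m → arm 1.643 m, τ = 63.9 × 1.643 = 105 N·m counterclockwise.
Net load moment about support B = 98.76 N·m counterclockwise.
Reaction R at support A is upward at 0 m, arm 2.64 m → moment R × 2.64 clockwise.
For rotational equilibrium, R × 2.64 = 98.76, so R = 37.4 N.

R_A ≈ 37.4 N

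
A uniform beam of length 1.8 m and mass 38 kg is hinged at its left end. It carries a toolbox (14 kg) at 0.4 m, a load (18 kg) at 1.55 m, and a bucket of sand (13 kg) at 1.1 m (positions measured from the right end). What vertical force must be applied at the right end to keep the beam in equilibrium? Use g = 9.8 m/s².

Sum moments about the left end (the unknown pivot reaction has zero arm there).
Beam weight: 38 × 9.8 = 372.4 N down at 0.9 m → arm 0.9 m, τ = 372.4 × 0.9 = 335.2 N·m clockwise.
Toolbox: 14 × 9.8 = 137.2 N down at 0.4 m → arm 1.4 m, τ = 137.2 × 1.4 = 192.1 N·m clockwise.
Load: 18 × 9.8 = 176.4 N down at 1.55 m → arm 0.25 m, τ = 176.4 × 0.25 = 44.1 N·m clockwise.
Bucket of sand: 13 × 9.8 = 127.4 N down at 1.1 m → arm 0.7 m, τ = 127.4 × 0.7 = 89.18 N·m clockwise.
Net moment of the loads = 660.6 N·m clockwise.
The upward force F acts at the right end, arm 1.8 m, giving F × 1.8 counterclockwise.
Στ = 0 ⇒ F × 1.8 = 660.6 ⇒ F = 660.6 / 1.8 = 367 N.

F ≈ 367 N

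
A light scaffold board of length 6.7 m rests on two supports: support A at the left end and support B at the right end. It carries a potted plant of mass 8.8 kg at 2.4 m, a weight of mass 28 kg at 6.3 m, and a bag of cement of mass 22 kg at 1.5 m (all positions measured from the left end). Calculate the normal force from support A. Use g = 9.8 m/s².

Choose support B as the axis so its reaction then has zero moment arm.
Potted plant: 8.8 × 9.8 = 86.24 N down at 2.4 m → arm 4.3 m, τ = 86.24 × 4.3 = 370.8 N·m counterclockwise.
Weight: 28 × 9.8 = 274.4 N down at 6.3 m → arm 0.4 m, τ = 274.4 × 0.4 = 109.8 N·m counterclockwise.
Bag of cement: 22 × 9.8 = 215.6 N down at 1.5 m → arm 5.2 m, τ = 215.6 × 5.2 = 1121 N·m counterclockwise.
Net load moment about support B = 1602 N·m counterclockwise.
Reaction R at support A is upward at 0 m, arm 6.7 m → moment R × 6.7 clockwise.
Balancing moments: R × 6.7 = 1602, giving R = 239 N.

R_A ≈ 239 N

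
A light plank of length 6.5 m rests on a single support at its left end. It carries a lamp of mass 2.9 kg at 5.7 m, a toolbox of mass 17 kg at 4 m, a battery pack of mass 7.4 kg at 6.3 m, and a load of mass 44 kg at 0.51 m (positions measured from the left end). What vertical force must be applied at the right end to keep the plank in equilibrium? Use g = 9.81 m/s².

About the left end:
Lamp: 2.9 × 9.81 = 28.45 N down at 5.7 m → arm 5.7 m, τ = 28.45 × 5.7 = 162.2 N·m clockwise.
Toolbox: 17 × 9.81 = 166.8 N down at 4 m → arm 4 m, τ = 166.8 × 4 = 667.2 N·m clockwise.
Battery pack: 7.4 × 9.81 = 72.59 N down at 6.3 m → arm 6.3 m, τ = 72.59 × 6.3 = 457.3 N·m clockwise.
Load: 44 × 9.81 = 431.6 N down at 0.51 m → arm 0.51 m, τ = 431.6 × 0.51 = 220.1 N·m clockwise.
Net moment of the loads = 1507 N·m clockwise.
The upward force F acts at the right end, arm 6.5 m, giving F × 6.5 counterclockwise.
Setting net torque to zero: F × 6.5 = 1507 → F = 1507 / 6.5 = 232 N.

F ≈ 232 N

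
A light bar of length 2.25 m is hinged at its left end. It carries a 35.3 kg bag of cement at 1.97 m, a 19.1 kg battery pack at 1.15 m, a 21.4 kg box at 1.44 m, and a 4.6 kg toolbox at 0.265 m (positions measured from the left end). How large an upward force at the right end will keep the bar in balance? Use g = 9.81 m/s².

F ≈ 539 N

Taking torques about the left end:
Bag of cement: 35.3 × 9.81 = 346.3 N down at 1.97 m → arm 1.97 m, τ = 346.3 × 1.97 = 682.2 N·m clockwise.
Battery pack: 19.1 × 9.81 = 187.4 N down at 1.15 m → arm 1.15 m, τ = 187.4 × 1.15 = 215.5 N·m clockwise.
Box: 21.4 × 9.81 = 209.9 N down at 1.44 m → arm 1.44 m, τ = 209.9 × 1.44 = 302.3 N·m clockwise.
Toolbox: 4.6 × 9.81 = 45.13 N down at 0.265 m → arm 0.265 m, τ = 45.13 × 0.265 = 11.96 N·m clockwise.
Net moment of the loads = 1212 N·m clockwise.
The upward force F acts at the right end, arm 2.25 m, giving F × 2.25 counterclockwise.
For rotational equilibrium, F × 2.25 = 1212, so F = 1212 / 2.25 = 539 N.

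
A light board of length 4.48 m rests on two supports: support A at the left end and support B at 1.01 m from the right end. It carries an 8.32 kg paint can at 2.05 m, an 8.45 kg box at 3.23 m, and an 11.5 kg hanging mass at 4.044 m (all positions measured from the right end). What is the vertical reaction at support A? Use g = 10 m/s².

R_A ≈ 180 N

Choose support B as the axis so its reaction then has zero moment arm.
Paint can: 8.32 × 10 = 83.2 N down at 2.05 m → arm 1.04 m, τ = 83.2 × 1.04 = 86.53 N·m counterclockwise.
Box: 8.45 × 10 = 84.5 N down at 3.23 m → arm 2.22 m, τ = 84.5 × 2.22 = 187.6 N·m counterclockwise.
Hanging mass: 11.5 × 10 = 115 N down at 4.044 m → arm 3.034 m, τ = 115 × 3.034 = 348.9 N·m counterclockwise.
Net load moment about support B = 623 N·m counterclockwise.
Reaction R at support A is upward at 4.48 m, arm 3.47 m → moment R × 3.47 clockwise.
Στ = 0 ⇒ R × 3.47 = 623 ⇒ R = 180 N.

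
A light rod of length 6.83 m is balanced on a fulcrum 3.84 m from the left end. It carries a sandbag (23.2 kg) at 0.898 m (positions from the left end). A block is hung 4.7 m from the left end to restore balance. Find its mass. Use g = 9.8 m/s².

m ≈ 79.4 kg

Choose the fulcrum (at 3.84 m from the left end) as the axis so the support reaction has zero arm there.
Sandbag: 23.2 × 9.8 = 227.4 N down at 0.898 m → arm 2.942 m, τ = 227.4 × 2.942 = 669 N·m counterclockwise.
Net moment of known loads = 669 N·m counterclockwise.
An unknown mass m at 4.7 m has arm 0.86 m; its moment is m·g·0.86 clockwise.
Setting net torque to zero: m × 9.8 × 0.86 = 669 → m = 669 / (9.8 × 0.86) = 79.4 kg.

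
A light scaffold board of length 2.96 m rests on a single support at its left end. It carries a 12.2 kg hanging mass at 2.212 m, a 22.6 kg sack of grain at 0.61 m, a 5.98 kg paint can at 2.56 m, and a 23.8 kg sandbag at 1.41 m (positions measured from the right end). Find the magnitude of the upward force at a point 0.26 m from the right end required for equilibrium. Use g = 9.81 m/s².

F ≈ 369 N

Choose the left end as the axis so the unknown pivot reaction has zero arm there.
Hanging mass: 12.2 × 9.81 = 119.7 N down at 2.212 m → arm 0.748 m, τ = 119.7 × 0.748 = 89.54 N·m clockwise.
Sack of grain: 22.6 × 9.81 = 221.7 N down at 0.61 m → arm 2.35 m, τ = 221.7 × 2.35 = 521 N·m clockwise.
Paint can: 5.98 × 9.81 = 58.66 N down at 2.56 m → arm 0.4 m, τ = 58.66 × 0.4 = 23.46 N·m clockwise.
Sandbag: 23.8 × 9.81 = 233.5 N down at 1.41 m → arm 1.55 m, τ = 233.5 × 1.55 = 361.9 N·m clockwise.
Net moment of the loads = 995.9 N·m clockwise.
The upward force F acts at a point 0.26 m from the right end, arm 2.7 m, giving F × 2.7 counterclockwise.
Setting net torque to zero: F × 2.7 = 995.9 → F = 995.9 / 2.7 = 369 N.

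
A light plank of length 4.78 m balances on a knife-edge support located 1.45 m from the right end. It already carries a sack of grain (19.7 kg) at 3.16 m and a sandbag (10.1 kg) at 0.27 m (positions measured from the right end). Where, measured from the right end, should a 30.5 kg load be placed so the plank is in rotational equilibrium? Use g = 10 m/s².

Choose the knife-edge support (at 1.45 m from the right end) as the axis so the support reaction has zero arm there.
Sack of grain: 19.7 × 10 = 197 N down at 3.16 m → arm 1.71 m, τ = 197 × 1.71 = 336.9 N·m counterclockwise.
Sandbag: 10.1 × 10 = 101 N down at 0.27 m → arm 1.18 m, τ = 101 × 1.18 = 119.2 N·m clockwise.
Net moment of existing loads = 217.7 N·m counterclockwise.
The load weighs 30.5 × 10 = 305 N and must supply an equal clockwise moment, so its lever arm about the knife-edge support is 217.7 / 305 = 0.714 m.
That puts it at 1.45 − 0.714 = 0.736 m from the right end.

x ≈ 0.736 m from the right end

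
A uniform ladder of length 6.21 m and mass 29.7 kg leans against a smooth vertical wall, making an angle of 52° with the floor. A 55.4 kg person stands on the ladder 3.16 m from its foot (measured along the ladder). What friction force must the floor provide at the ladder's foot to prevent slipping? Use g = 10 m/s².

f ≈ 336 N

Sum moments about the foot of the ladder (the floor normal and friction both act there and drop out).
Ladder weight 29.7×10 = 297 N acts at 3.105 m along the ladder; its horizontal arm is 3.105·cos52° = 1.912 m → τ = 567.9 N·m clockwise.
Person: 55.4×10 = 554 N at 3.16 m → arm 1.945 m → τ = 1078 N·m clockwise.
Wall normal N acts horizontally at the top; its moment arm is the height L sinθ = 6.21·sin52° = 4.894 m, counterclockwise.
For rotational equilibrium, N × 4.894 = 1646, so N = 336 N.
ΣFx = 0: friction at the foot balances the wall's push, so f = N_wall = 336 N.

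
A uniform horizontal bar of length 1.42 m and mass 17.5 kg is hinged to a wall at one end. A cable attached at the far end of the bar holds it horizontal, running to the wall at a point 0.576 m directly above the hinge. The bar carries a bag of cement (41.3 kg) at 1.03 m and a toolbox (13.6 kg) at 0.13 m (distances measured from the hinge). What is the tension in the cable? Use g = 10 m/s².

T ≈ 1060 N

Sum moments about the hinge (the unknown hinge reaction has zero arm there).
Beam weight: 17.5 × 10 = 175 N down at 0.71 m → arm 0.71 m, τ = 175 × 0.71 = 124.2 N·m clockwise.
Bag of cement: 41.3 × 10 = 413 N down at 1.03 m → arm 1.03 m, τ = 413 × 1.03 = 425.4 N·m clockwise.
Toolbox: 13.6 × 10 = 136 N down at 0.13 m → arm 0.13 m, τ = 136 × 0.13 = 17.68 N·m clockwise.
Total clockwise load moment = 567.3 N·m.
The cable tension T acts at 1.42 m; only its component perpendicular to the bar, T sinθ, produces torque. sinθ = h/√(h²+d²) = 0.576/√(0.576²+1.42²) = 0.3759.
Balancing moments: T × 1.42 × 0.3759 = 567.3, giving T = 567.3 / 0.5338 = 1060 N.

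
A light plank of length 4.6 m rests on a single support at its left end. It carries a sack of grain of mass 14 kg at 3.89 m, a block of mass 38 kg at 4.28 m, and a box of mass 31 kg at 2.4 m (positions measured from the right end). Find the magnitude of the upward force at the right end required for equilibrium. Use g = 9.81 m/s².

Sum moments about the left end (the unknown pivot reaction has zero arm there).
Sack of grain: 14 × 9.81 = 137.3 N down at 3.89 m → arm 0.71 m, τ = 137.3 × 0.71 = 97.48 N·m clockwise.
Block: 38 × 9.81 = 372.8 N down at 4.28 m → arm 0.32 m, τ = 372.8 × 0.32 = 119.3 N·m clockwise.
Box: 31 × 9.81 = 304.1 N down at 2.4 m → arm 2.2 m, τ = 304.1 × 2.2 = 669 N·m clockwise.
Net moment of the loads = 885.8 N·m clockwise.
The upward force F acts at the right end, arm 4.6 m, giving F × 4.6 counterclockwise.
Setting net torque to zero: F × 4.6 = 885.8 → F = 885.8 / 4.6 = 193 N.

F ≈ 193 N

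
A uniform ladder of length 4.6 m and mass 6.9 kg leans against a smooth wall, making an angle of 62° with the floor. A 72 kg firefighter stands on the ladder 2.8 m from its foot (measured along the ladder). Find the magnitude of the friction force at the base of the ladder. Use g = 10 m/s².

Choose the foot of the ladder as the axis so the floor normal and friction both act there and drop out.
Ladder weight 6.9×10 = 69 N acts at 2.3 m along the ladder; its horizontal arm is 2.3·cos62° = 1.08 m → τ = 74.52 N·m clockwise.
Firefighter: 72×10 = 720 N at 2.8 m → arm 1.315 m → τ = 946.8 N·m clockwise.
Wall normal N acts horizontally at the top; its moment arm is the height L sinθ = 4.6·sin62° = 4.062 m, counterclockwise.
Balancing moments: N × 4.062 = 1021, giving N = 251 N.
ΣFx = 0: friction at the foot balances the wall's push, so f = N_wall = 251 N.

f ≈ 251 N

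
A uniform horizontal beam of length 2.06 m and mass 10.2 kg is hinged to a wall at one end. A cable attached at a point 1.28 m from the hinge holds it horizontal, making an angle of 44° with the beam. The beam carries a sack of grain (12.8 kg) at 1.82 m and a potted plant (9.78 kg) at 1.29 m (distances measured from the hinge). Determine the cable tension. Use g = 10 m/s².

Choose the hinge as the axis so the unknown hinge reaction has zero arm there.
Beam weight: 10.2 × 10 = 102 N down at 1.03 m → arm 1.03 m, τ = 102 × 1.03 = 105.1 N·m clockwise.
Sack of grain: 12.8 × 10 = 128 N down at 1.82 m → arm 1.82 m, τ = 128 × 1.82 = 233 N·m clockwise.
Potted plant: 9.78 × 10 = 97.8 N down at 1.29 m → arm 1.29 m, τ = 97.8 × 1.29 = 126.2 N·m clockwise.
Total clockwise load moment = 464.3 N·m.
The cable tension T acts at 1.28 m; only its component perpendicular to the beam, T sinθ, produces torque. sin 44° = 0.6947.
For rotational equilibrium, T × 1.28 × 0.6947 = 464.3, so T = 464.3 / 0.8892 = 522 N.

T ≈ 522 N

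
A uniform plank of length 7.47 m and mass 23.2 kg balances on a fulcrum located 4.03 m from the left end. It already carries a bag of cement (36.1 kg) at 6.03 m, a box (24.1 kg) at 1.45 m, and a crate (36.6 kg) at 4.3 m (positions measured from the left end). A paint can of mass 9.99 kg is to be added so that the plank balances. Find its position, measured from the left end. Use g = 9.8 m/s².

Choose the fulcrum (at 4.03 m from the left end) as the axis so the support reaction has zero arm there.
Beam weight: 23.2 × 9.8 = 227.4 N down at 3.735 m → arm 0.295 m, τ = 227.4 × 0.295 = 67.08 N·m counterclockwise.
Bag of cement: 36.1 × 9.8 = 353.8 N down at 6.03 m → arm 2 m, τ = 353.8 × 2 = 707.6 N·m clockwise.
Box: 24.1 × 9.8 = 236.2 N down at 1.45 m → arm 2.58 m, τ = 236.2 × 2.58 = 609.4 N·m counterclockwise.
Crate: 36.6 × 9.8 = 358.7 N down at 4.3 m → arm 0.27 m, τ = 358.7 × 0.27 = 96.85 N·m clockwise.
Net moment of existing loads = 128 N·m clockwise.
The paint can weighs 9.99 × 9.8 = 97.9 N and must supply an equal counterclockwise moment, so its lever arm about the fulcrum is 128 / 97.9 = 1.31 m.
That puts it at 4.03 − 1.31 = 2.72 m from the left end.

x ≈ 2.72 m from the left end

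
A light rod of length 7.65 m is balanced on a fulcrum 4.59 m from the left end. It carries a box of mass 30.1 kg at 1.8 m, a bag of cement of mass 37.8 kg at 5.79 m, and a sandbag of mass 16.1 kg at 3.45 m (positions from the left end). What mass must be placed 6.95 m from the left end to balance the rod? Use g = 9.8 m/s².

Taking torques about the fulcrum (at 4.59 m from the left end):
Box: 30.1 × 9.8 = 295 N down at 1.8 m → arm 2.79 m, τ = 295 × 2.79 = 823 N·m counterclockwise.
Bag of cement: 37.8 × 9.8 = 370.4 N down at 5.79 m → arm 1.2 m, τ = 370.4 × 1.2 = 444.5 N·m clockwise.
Sandbag: 16.1 × 9.8 = 157.8 N down at 3.45 m → arm 1.14 m, τ = 157.8 × 1.14 = 179.9 N·m counterclockwise.
Net moment of known loads = 558.4 N·m counterclockwise.
An unknown mass m at 6.95 m has arm 2.36 m; its moment is m·g·2.36 clockwise.
Balancing moments: m × 9.8 × 2.36 = 558.4, giving m = 558.4 / (9.8 × 2.36) = 24.1 kg.

m ≈ 24.1 kg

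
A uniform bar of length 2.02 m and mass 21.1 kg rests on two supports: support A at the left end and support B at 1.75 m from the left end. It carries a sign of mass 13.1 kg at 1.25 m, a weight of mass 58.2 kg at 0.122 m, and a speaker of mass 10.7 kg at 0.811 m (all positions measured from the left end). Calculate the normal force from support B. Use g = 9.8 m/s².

R_B ≈ 299 N

Choose support A as the axis so its reaction then has zero moment arm.
Beam weight: 21.1 × 9.8 = 206.8 N down at 1.01 m → arm 1.01 m, τ = 206.8 × 1.01 = 208.9 N·m clockwise.
Sign: 13.1 × 9.8 = 128.4 N down at 1.25 m → arm 1.25 m, τ = 128.4 × 1.25 = 160.5 N·m clockwise.
Weight: 58.2 × 9.8 = 570.4 N down at 0.122 m → arm 0.122 m, τ = 570.4 × 0.122 = 69.59 N·m clockwise.
Speaker: 10.7 × 9.8 = 104.9 N down at 0.811 m → arm 0.811 m, τ = 104.9 × 0.811 = 85.07 N·m clockwise.
Net load moment about support A = 524.1 N·m clockwise.
Reaction R at support B is upward at 1.75 m, arm 1.75 m → moment R × 1.75 counterclockwise.
For rotational equilibrium, R × 1.75 = 524.1, so R = 299 N.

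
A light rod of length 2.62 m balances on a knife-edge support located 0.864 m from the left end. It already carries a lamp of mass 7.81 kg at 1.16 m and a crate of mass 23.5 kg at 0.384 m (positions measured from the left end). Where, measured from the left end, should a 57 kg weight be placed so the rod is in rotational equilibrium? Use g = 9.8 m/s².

Taking torques about the knife-edge support (at 0.864 m from the left end):
Lamp: 7.81 × 9.8 = 76.54 N down at 1.16 m → arm 0.296 m, τ = 76.54 × 0.296 = 22.66 N·m clockwise.
Crate: 23.5 × 9.8 = 230.3 N down at 0.384 m → arm 0.48 m, τ = 230.3 × 0.48 = 110.5 N·m counterclockwise.
Net moment of existing loads = 87.84 N·m counterclockwise.
The weight weighs 57 × 9.8 = 558.6 N and must supply an equal clockwise moment, so its lever arm about the knife-edge support is 87.84 / 558.6 = 0.157 m.
That puts it at 0.864 + 0.157 = 1.02 m from the left end.

x ≈ 1.02 m from the left end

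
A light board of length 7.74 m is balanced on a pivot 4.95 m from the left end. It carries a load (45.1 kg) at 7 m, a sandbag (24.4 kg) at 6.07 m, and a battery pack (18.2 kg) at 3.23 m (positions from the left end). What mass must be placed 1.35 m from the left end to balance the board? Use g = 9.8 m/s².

About the pivot (at 4.95 m from the left end):
Load: 45.1 × 9.8 = 442 N down at 7 m → arm 2.05 m, τ = 442 × 2.05 = 906.1 N·m clockwise.
Sandbag: 24.4 × 9.8 = 239.1 N down at 6.07 m → arm 1.12 m, τ = 239.1 × 1.12 = 267.8 N·m clockwise.
Battery pack: 18.2 × 9.8 = 178.4 N down at 3.23 m → arm 1.72 m, τ = 178.4 × 1.72 = 306.8 N·m counterclockwise.
Net moment of known loads = 867.1 N·m clockwise.
An unknown mass m at 1.35 m has arm 3.6 m; its moment is m·g·3.6 counterclockwise.
Balancing moments: m × 9.8 × 3.6 = 867.1, giving m = 867.1 / (9.8 × 3.6) = 24.6 kg.

m ≈ 24.6 kg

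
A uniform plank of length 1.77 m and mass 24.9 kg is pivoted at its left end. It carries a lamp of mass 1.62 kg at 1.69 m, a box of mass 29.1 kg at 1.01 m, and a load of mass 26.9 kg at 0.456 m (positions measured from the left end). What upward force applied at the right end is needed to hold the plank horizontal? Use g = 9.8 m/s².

F ≈ 368 N

About the left end:
Beam weight: 24.9 × 9.8 = 244 N down at 0.885 m → arm 0.885 m, τ = 244 × 0.885 = 215.9 N·m clockwise.
Lamp: 1.62 × 9.8 = 15.88 N down at 1.69 m → arm 1.69 m, τ = 15.88 × 1.69 = 26.84 N·m clockwise.
Box: 29.1 × 9.8 = 285.2 N down at 1.01 m → arm 1.01 m, τ = 285.2 × 1.01 = 288.1 N·m clockwise.
Load: 26.9 × 9.8 = 263.6 N down at 0.456 m → arm 0.456 m, τ = 263.6 × 0.456 = 120.2 N·m clockwise.
Net moment of the loads = 651 N·m clockwise.
The upward force F acts at the right end, arm 1.77 m, giving F × 1.77 counterclockwise.
Setting net torque to zero: F × 1.77 = 651 → F = 651 / 1.77 = 368 N.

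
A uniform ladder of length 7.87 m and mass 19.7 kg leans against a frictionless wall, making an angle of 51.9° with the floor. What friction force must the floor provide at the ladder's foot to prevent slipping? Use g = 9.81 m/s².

f ≈ 75.8 N

Sum moments about the foot of the ladder (the floor normal and friction both act there and drop out).
Ladder weight 19.7×9.81 = 193.3 N acts at 3.935 m along the ladder; its horizontal arm is 3.935·cos51.9° = 2.428 m → τ = 469.3 N·m clockwise.
Wall normal N acts horizontally at the top; its moment arm is the height L sinθ = 7.87·sin51.9° = 6.193 m, counterclockwise.
Balancing moments: N × 6.193 = 469.3, giving N = 75.8 N.
ΣFx = 0: friction at the foot balances the wall's push, so f = N_wall = 75.8 N.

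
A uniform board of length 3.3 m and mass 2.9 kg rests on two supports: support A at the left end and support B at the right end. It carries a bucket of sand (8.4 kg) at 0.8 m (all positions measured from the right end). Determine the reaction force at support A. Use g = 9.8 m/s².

Choose support B as the axis so its reaction then has zero moment arm.
Beam weight: 2.9 × 9.8 = 28.42 N down at 1.65 m → arm 1.65 m, τ = 28.42 × 1.65 = 46.89 N·m counterclockwise.
Bucket of sand: 8.4 × 9.8 = 82.32 N down at 0.8 m → arm 0.8 m, τ = 82.32 × 0.8 = 65.86 N·m counterclockwise.
Net load moment about support B = 112.8 N·m counterclockwise.
Reaction R at support A is upward at 3.3 m, arm 3.3 m → moment R × 3.3 clockwise.
Setting net torque to zero: R × 3.3 = 112.8 → R = 34.2 N.

R_A ≈ 34.2 N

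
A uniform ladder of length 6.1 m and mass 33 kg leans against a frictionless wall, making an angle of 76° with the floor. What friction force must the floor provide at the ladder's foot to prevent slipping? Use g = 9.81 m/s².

f ≈ 40.4 N

Choose the foot of the ladder as the axis so the floor normal and friction both act there and drop out.
Ladder weight 33×9.81 = 323.7 N acts at 3.05 m along the ladder; its horizontal arm is 3.05·cos76° = 0.7379 m → τ = 238.9 N·m clockwise.
Wall normal N acts horizontally at the top; its moment arm is the height L sinθ = 6.1·sin76° = 5.919 m, counterclockwise.
Setting net torque to zero: N × 5.919 = 238.9 → N = 40.4 N.
ΣFx = 0: friction at the foot balances the wall's push, so f = N_wall = 40.4 N.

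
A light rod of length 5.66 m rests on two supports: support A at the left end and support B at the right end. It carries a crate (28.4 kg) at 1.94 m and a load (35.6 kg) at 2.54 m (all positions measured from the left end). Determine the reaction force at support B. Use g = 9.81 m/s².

R_B ≈ 252 N

Choose support A as the axis so its reaction then has zero moment arm.
Crate: 28.4 × 9.81 = 278.6 N down at 1.94 m → arm 1.94 m, τ = 278.6 × 1.94 = 540.5 N·m clockwise.
Load: 35.6 × 9.81 = 349.2 N down at 2.54 m → arm 2.54 m, τ = 349.2 × 2.54 = 887 N·m clockwise.
Net load moment about support A = 1428 N·m clockwise.
Reaction R at support B is upward at 5.66 m, arm 5.66 m → moment R × 5.66 counterclockwise.
Balancing moments: R × 5.66 = 1428, giving R = 252 N.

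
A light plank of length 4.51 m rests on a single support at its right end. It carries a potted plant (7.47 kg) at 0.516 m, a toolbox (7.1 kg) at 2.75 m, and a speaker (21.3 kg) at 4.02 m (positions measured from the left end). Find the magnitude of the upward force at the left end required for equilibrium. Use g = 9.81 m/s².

F ≈ 115 N

About the right end:
Potted plant: 7.47 × 9.81 = 73.28 N down at 0.516 m → arm 3.994 m, τ = 73.28 × 3.994 = 292.7 N·m counterclockwise.
Toolbox: 7.1 × 9.81 = 69.65 N down at 2.75 m → arm 1.76 m, τ = 69.65 × 1.76 = 122.6 N·m counterclockwise.
Speaker: 21.3 × 9.81 = 209 N down at 4.02 m → arm 0.49 m, τ = 209 × 0.49 = 102.4 N·m counterclockwise.
Net moment of the loads = 517.7 N·m counterclockwise.
The upward force F acts at the left end, arm 4.51 m, giving F × 4.51 clockwise.
Setting net torque to zero: F × 4.51 = 517.7 → F = 517.7 / 4.51 = 115 N.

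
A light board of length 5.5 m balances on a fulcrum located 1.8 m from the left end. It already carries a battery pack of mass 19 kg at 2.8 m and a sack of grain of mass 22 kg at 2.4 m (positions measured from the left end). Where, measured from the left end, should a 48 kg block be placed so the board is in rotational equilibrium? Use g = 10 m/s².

About the fulcrum (at 1.8 m from the left end):
Battery pack: 19 × 10 = 190 N down at 2.8 m → arm 1 m, τ = 190 × 1 = 190 N·m clockwise.
Sack of grain: 22 × 10 = 220 N down at 2.4 m → arm 0.6 m, τ = 220 × 0.6 = 132 N·m clockwise.
Net moment of existing loads = 322 N·m clockwise.
The block weighs 48 × 10 = 480 N and must supply an equal counterclockwise moment, so its lever arm about the fulcrum is 322 / 480 = 0.671 m.
That puts it at 1.8 − 0.671 = 1.13 m from the left end.

x ≈ 1.13 m from the left end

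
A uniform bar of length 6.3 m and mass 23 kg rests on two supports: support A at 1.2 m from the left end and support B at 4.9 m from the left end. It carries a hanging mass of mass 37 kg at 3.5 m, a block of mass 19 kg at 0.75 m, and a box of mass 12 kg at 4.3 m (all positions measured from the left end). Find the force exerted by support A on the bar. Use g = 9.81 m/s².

Take moments about support B.
Beam weight: 23 × 9.81 = 225.6 N down at 3.15 m → arm 1.75 m, τ = 225.6 × 1.75 = 394.8 N·m counterclockwise.
Hanging mass: 37 × 9.81 = 363 N down at 3.5 m → arm 1.4 m, τ = 363 × 1.4 = 508.2 N·m counterclockwise.
Block: 19 × 9.81 = 186.4 N down at 0.75 m → arm 4.15 m, τ = 186.4 × 4.15 = 773.6 N·m counterclockwise.
Box: 12 × 9.81 = 117.7 N down at 4.3 m → arm 0.6 m, τ = 117.7 × 0.6 = 70.62 N·m counterclockwise.
Net load moment about support B = 1747 N·m counterclockwise.
Reaction R at support A is upward at 1.2 m, arm 3.7 m → moment R × 3.7 clockwise.
Setting net torque to zero: R × 3.7 = 1747 → R = 472 N.

R_A ≈ 472 N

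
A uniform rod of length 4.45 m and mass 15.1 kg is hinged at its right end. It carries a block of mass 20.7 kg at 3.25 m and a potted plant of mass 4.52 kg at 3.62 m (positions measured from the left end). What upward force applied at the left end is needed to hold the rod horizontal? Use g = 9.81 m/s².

F ≈ 137 N

About the right end:
Beam weight: 15.1 × 9.81 = 148.1 N down at 2.225 m → arm 2.225 m, τ = 148.1 × 2.225 = 329.5 N·m counterclockwise.
Block: 20.7 × 9.81 = 203.1 N down at 3.25 m → arm 1.2 m, τ = 203.1 × 1.2 = 243.7 N·m counterclockwise.
Potted plant: 4.52 × 9.81 = 44.34 N down at 3.62 m → arm 0.83 m, τ = 44.34 × 0.83 = 36.8 N·m counterclockwise.
Net moment of the loads = 610 N·m counterclockwise.
The upward force F acts at the left end, arm 4.45 m, giving F × 4.45 clockwise.
Balancing moments: F × 4.45 = 610, giving F = 610 / 4.45 = 137 N.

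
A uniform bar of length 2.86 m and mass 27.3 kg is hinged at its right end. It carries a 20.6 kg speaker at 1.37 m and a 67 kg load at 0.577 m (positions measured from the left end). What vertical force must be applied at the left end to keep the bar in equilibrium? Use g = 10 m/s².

Take moments about the right end.
Beam weight: 27.3 × 10 = 273 N down at 1.43 m → arm 1.43 m, τ = 273 × 1.43 = 390.4 N·m counterclockwise.
Speaker: 20.6 × 10 = 206 N down at 1.37 m → arm 1.49 m, τ = 206 × 1.49 = 306.9 N·m counterclockwise.
Load: 67 × 10 = 670 N down at 0.577 m → arm 2.283 m, τ = 670 × 2.283 = 1530 N·m counterclockwise.
Net moment of the loads = 2227 N·m counterclockwise.
The upward force F acts at the left end, arm 2.86 m, giving F × 2.86 clockwise.
Στ = 0 ⇒ F × 2.86 = 2227 ⇒ F = 2227 / 2.86 = 779 N.

F ≈ 779 N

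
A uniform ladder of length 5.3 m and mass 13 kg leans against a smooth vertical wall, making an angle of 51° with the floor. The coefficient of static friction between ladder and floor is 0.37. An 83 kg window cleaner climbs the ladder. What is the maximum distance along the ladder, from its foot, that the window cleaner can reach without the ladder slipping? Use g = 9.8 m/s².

Choose the foot of the ladder as the axis so the floor normal and friction both act there and drop out.
Ladder weight 13×9.8 = 127.4 N acts at 2.65 m along the ladder; its horizontal arm is 2.65·cos51° = 1.668 m → τ = 212.5 N·m clockwise.
Window cleaner weight 83×9.8 = 813.4 N at distance d → arm d·cos51° → τ = 813.4·d·0.6293 clockwise.
Wall normal N at the top has arm L sinθ = 4.119 m counterclockwise, so Στ = 0 gives N·4.119 = 212.5 + 511.9·d.
ΣFy = 0 ⇒ N_floor = 940.8 N, so the maximum friction is μ_s·N_floor = 0.37×940.8 = 348.1 N. ΣFx = 0 ⇒ N_wall = f, so at the slipping point N = 348.1 N.
Substituting: 348.1×4.119 = 212.5 + 511.9·d ⇒ d = (1434 − 212.5) / 511.9 = 2.39 m.

d ≈ 2.39 m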